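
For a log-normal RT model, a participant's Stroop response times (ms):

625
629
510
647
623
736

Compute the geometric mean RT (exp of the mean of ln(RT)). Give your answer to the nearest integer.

ln(RT): 6.4378, 6.4441, 6.2344, 6.4723, 6.4345, 6.6012
Mean ln(RT) = 38.6244/6 = 6.43740
Geometric mean = exp(6.43740) = 624.78 ms

625 ms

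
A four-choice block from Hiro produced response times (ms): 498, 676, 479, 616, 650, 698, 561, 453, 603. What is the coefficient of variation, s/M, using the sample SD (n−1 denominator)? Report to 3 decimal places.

n = 9, Σ = 5234, M = 581.5556
Σ(x−M)² = 63258.222; s = √(63258.222/8) = 88.9229
CV = 88.9229 / 581.5556 = 0.15291

0.153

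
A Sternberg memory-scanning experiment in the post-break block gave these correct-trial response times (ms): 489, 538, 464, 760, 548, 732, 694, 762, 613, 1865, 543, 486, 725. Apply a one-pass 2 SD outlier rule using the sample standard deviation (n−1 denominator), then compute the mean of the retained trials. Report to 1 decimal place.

612.8 ms

n = 13, ΣRT = 9219, M = 709.154
Σ(x−M)² = 1592843.69; s = √(1592843.69/12) = 364.331
Cutoffs: 709.154 ± 2·364.331 → [-19.5, 1437.8]
Outside: 1865 → excluded.
Retained (n=12): Σ = 7354, mean = 7354/12 = 612.833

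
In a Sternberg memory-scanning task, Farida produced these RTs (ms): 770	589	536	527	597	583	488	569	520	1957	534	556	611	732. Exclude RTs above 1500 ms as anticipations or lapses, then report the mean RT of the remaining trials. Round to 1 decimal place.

Excluded: 1957
Retained (n=13): Σ = 7612
Mean = 7612/13 = 585.5385

585.5 ms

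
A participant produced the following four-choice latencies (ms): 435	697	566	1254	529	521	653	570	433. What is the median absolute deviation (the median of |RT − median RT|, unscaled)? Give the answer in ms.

87 ms

Sorted: 433, 435, 521, 529, 566, 570, 653, 697, 1254 → median = 566
|x − 566|: 131, 131, 0, 688, 37, 45, 87, 4, 133
Sorted deviations: 0, 4, 37, 45, 87, 131, 131, 133, 688 → MAD = 87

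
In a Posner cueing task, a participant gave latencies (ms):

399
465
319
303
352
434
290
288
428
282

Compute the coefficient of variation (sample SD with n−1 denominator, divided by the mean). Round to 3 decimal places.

0.196

n = 10, Σ = 3560, M = 356.0000
Σ(x−M)² = 43648.000; s = √(43648.000/9) = 69.6403
CV = 69.6403 / 356.0000 = 0.19562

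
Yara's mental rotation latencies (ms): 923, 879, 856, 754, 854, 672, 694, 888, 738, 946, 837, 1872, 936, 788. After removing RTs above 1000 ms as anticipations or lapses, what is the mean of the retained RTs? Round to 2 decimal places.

828.08 ms

Excluded: 1872
Retained (n=13): Σ = 10765
Mean = 10765/13 = 828.0769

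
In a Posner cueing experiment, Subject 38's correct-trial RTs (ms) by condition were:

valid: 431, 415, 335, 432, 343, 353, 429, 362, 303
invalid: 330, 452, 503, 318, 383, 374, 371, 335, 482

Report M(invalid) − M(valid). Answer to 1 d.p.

16.1 ms

M(valid) = 3403/9 = 378.111
M(invalid) = 3548/9 = 394.222
Difference = 394.222 − 378.111 = 16.111 ms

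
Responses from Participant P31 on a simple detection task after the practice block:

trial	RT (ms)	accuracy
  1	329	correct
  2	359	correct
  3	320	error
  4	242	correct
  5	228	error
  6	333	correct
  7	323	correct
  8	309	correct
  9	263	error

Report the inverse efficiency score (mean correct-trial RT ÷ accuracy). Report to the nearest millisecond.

474 ms

Correct trials (n=6): 329, 359, 242, 333, 323, 309
Mean correct RT = 1895/6 = 315.8333 ms
Proportion correct = 6/9
IES = 315.8333 / (6/9) = 473.750 ms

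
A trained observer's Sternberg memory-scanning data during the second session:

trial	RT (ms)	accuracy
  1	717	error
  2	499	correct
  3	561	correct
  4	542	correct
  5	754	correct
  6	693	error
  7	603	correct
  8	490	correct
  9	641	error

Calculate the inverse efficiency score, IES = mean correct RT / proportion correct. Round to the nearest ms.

Correct trials (n=6): 499, 561, 542, 754, 603, 490
Mean correct RT = 3449/6 = 574.8333 ms
Proportion correct = 6/9
IES = 574.8333 / (6/9) = 862.250 ms

862 ms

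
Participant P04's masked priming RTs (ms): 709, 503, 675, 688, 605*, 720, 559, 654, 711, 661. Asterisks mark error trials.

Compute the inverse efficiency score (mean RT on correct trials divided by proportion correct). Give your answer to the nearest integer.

Correct trials (n=9): 709, 503, 675, 688, 720, 559, 654, 711, 661
Mean correct RT = 5880/9 = 653.3333 ms
Proportion correct = 9/10
IES = 653.3333 / (9/10) = 725.926 ms

726 ms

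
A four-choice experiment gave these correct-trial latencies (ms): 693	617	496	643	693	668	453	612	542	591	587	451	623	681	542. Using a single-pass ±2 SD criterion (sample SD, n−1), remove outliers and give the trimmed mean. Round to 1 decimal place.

n = 15, ΣRT = 8892, M = 592.800
Σ(x−M)² = 92120.40; s = √(92120.40/14) = 81.117
Cutoffs: 592.800 ± 2·81.117 → [430.6, 755.0]
No RTs fall outside the cutoffs; all 15 retained. Mean = 8892/15 = 592.800

592.8 ms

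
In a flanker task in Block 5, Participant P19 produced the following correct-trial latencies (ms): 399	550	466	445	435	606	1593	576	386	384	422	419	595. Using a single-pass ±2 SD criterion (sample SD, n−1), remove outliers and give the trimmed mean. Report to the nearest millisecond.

474 ms

n = 13, ΣRT = 7276, M = 559.692
Σ(x−M)² = 1234568.77; s = √(1234568.77/12) = 320.750
Cutoffs: 559.692 ± 2·320.750 → [-81.8, 1201.2]
Outside: 1593 → excluded.
Retained (n=12): Σ = 5683, mean = 5683/12 = 473.583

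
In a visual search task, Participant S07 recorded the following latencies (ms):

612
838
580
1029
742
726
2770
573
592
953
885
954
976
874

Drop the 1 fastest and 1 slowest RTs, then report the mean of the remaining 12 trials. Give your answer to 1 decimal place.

813.4 ms

Sorted: 573, 580, 592, 612, 726, 742, 838, 874, 885, 953, 954, 976, 1029, 2770
Drop lowest 1 (573) and highest 1 (2770)
Remaining (n=12): Σ = 9761, mean = 9761/12 = 813.417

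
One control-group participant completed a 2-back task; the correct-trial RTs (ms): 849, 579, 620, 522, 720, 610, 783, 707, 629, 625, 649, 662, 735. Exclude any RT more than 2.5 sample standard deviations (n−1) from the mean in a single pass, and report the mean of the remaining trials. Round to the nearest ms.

n = 13, ΣRT = 8690, M = 668.462
Σ(x−M)² = 93369.23; s = √(93369.23/12) = 88.209
Cutoffs: 668.462 ± 2.5·88.209 → [447.9, 889.0]
No RTs fall outside the cutoffs; all 13 retained. Mean = 8690/13 = 668.462

668 ms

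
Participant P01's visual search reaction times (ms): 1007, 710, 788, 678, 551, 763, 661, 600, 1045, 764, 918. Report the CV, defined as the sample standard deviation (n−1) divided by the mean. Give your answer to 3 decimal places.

n = 11, Σ = 8485, M = 771.3636
Σ(x−M)² = 254892.545; s = √(254892.545/10) = 159.6535
CV = 159.6535 / 771.3636 = 0.20698

0.207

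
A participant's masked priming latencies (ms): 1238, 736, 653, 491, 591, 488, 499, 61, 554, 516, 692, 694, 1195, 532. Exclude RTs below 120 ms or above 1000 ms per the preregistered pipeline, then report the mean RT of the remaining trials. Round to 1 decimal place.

586.0 ms

Excluded: 61, 1195, 1238
Retained (n=11): Σ = 6446
Mean = 6446/11 = 586.0000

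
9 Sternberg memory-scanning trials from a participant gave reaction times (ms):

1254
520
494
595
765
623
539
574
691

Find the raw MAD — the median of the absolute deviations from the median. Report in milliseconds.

Sorted: 494, 520, 539, 574, 595, 623, 691, 765, 1254 → median = 595
|x − 595|: 659, 75, 101, 0, 170, 28, 56, 21, 96
Sorted deviations: 0, 21, 28, 56, 75, 96, 101, 170, 659 → MAD = 75

75 ms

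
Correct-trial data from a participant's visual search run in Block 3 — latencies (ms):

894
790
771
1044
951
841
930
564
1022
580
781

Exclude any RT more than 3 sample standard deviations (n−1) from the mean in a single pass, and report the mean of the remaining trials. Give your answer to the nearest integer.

833 ms

n = 11, ΣRT = 9168, M = 833.455
Σ(x−M)² = 252124.73; s = √(252124.73/10) = 158.784
Cutoffs: 833.455 ± 3·158.784 → [357.1, 1309.8]
No RTs fall outside the cutoffs; all 11 retained. Mean = 9168/11 = 833.455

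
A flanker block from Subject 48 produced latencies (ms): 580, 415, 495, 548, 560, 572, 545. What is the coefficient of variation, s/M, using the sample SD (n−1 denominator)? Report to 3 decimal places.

0.109

n = 7, Σ = 3715, M = 530.7143
Σ(x−M)² = 20159.429; s = √(20159.429/6) = 57.9647
CV = 57.9647 / 530.7143 = 0.10922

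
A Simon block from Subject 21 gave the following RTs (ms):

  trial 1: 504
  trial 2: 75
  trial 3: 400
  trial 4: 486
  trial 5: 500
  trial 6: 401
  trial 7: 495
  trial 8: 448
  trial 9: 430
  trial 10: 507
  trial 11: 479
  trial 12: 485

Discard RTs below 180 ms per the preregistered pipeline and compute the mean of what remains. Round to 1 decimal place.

466.8 ms

Excluded: 75
Retained (n=11): Σ = 5135
Mean = 5135/11 = 466.8182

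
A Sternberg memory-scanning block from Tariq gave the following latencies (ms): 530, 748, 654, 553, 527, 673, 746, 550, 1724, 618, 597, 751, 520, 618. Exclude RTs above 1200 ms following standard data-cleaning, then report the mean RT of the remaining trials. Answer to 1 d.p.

Excluded: 1724
Retained (n=13): Σ = 8085
Mean = 8085/13 = 621.9231

621.9 ms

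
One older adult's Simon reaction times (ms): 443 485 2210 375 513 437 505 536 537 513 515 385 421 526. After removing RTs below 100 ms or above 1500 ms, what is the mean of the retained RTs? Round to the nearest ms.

Excluded: 2210
Retained (n=13): Σ = 6191
Mean = 6191/13 = 476.2308

476 ms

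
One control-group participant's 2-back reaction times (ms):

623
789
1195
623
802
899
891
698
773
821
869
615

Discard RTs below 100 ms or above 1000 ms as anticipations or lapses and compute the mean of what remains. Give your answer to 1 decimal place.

Excluded: 1195
Retained (n=11): Σ = 8403
Mean = 8403/11 = 763.9091

763.9 ms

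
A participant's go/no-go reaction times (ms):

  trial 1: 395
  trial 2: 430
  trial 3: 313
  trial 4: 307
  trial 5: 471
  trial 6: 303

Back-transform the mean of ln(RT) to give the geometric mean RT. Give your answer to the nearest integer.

ln(RT): 5.9789, 6.0638, 5.7462, 5.7268, 6.1549, 5.7137
Mean ln(RT) = 35.3843/6 = 5.89739
Geometric mean = exp(5.89739) = 364.08 ms

364 ms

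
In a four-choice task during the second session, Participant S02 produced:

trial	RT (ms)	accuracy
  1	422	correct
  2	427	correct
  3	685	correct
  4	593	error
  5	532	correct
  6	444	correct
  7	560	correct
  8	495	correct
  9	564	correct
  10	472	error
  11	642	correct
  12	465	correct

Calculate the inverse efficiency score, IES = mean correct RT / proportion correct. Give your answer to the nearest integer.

Correct trials (n=10): 422, 427, 685, 532, 444, 560, 495, 564, 642, 465
Mean correct RT = 5236/10 = 523.6000 ms
Proportion correct = 10/12
IES = 523.6000 / (10/12) = 628.320 ms

628 ms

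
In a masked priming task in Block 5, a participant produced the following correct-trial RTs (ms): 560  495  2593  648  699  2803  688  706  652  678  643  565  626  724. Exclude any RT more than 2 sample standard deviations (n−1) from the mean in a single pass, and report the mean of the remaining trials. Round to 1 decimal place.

640.3 ms

n = 14, ΣRT = 13080, M = 934.286
Σ(x−M)² = 7332424.86; s = √(7332424.86/13) = 751.021
Cutoffs: 934.286 ± 2·751.021 → [-567.8, 2436.3]
Outside: 2593, 2803 → excluded.
Retained (n=12): Σ = 7684, mean = 7684/12 = 640.333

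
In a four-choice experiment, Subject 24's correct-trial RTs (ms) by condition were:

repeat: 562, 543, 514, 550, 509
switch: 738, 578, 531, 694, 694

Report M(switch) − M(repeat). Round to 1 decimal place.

M(repeat) = 2678/5 = 535.600
M(switch) = 3235/5 = 647.000
Difference = 647.000 − 535.600 = 111.400 ms

111.4 ms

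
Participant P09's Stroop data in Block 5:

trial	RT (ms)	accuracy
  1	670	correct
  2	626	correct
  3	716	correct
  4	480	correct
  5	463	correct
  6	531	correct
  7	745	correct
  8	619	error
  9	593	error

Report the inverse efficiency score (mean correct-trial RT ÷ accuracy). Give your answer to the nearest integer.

777 ms

Correct trials (n=7): 670, 626, 716, 480, 463, 531, 745
Mean correct RT = 4231/7 = 604.4286 ms
Proportion correct = 7/9
IES = 604.4286 / (7/9) = 777.122 ms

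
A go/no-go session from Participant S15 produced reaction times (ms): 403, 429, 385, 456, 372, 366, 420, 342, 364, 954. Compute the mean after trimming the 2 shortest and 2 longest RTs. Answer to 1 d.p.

Sorted: 342, 364, 366, 372, 385, 403, 420, 429, 456, 954
Drop lowest 2 (342, 364) and highest 2 (456, 954)
Remaining (n=6): Σ = 2375, mean = 2375/6 = 395.833

395.8 ms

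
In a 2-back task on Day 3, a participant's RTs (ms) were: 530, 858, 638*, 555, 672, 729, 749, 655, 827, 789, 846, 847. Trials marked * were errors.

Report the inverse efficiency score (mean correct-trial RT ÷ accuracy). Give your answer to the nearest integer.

799 ms

Correct trials (n=11): 530, 858, 555, 672, 729, 749, 655, 827, 789, 846, 847
Mean correct RT = 8057/11 = 732.4545 ms
Proportion correct = 11/12
IES = 732.4545 / (11/12) = 799.041 ms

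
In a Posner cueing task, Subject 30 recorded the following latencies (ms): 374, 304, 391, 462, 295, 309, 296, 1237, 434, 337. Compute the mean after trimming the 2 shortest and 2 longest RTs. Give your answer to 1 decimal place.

Sorted: 295, 296, 304, 309, 337, 374, 391, 434, 462, 1237
Drop lowest 2 (295, 296) and highest 2 (462, 1237)
Remaining (n=6): Σ = 2149, mean = 2149/6 = 358.167

358.2 ms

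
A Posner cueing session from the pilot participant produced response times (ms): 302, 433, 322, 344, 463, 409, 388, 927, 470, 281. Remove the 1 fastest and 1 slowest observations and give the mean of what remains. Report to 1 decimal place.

391.4 ms

Sorted: 281, 302, 322, 344, 388, 409, 433, 463, 470, 927
Drop lowest 1 (281) and highest 1 (927)
Remaining (n=8): Σ = 3131, mean = 3131/8 = 391.375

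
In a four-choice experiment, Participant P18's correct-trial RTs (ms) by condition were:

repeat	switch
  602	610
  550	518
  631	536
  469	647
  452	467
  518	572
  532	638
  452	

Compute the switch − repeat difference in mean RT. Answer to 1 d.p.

44.0 ms

M(repeat) = 4206/8 = 525.750
M(switch) = 3988/7 = 569.714
Difference = 569.714 − 525.750 = 43.964 ms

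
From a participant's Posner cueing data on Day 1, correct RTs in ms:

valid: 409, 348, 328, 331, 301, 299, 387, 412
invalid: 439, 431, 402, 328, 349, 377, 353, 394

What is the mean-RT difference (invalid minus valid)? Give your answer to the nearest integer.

M(valid) = 2815/8 = 351.875
M(invalid) = 3073/8 = 384.125
Difference = 384.125 − 351.875 = 32.250 ms

32 ms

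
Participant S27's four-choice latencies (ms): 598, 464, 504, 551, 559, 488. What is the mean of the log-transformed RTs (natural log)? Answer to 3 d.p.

ln(RT): 6.3936, 6.1399, 6.2226, 6.3117, 6.3261, 6.1903
Σ ln(RT) = 37.5843
Mean = 37.5843/6 = 6.26404

6.264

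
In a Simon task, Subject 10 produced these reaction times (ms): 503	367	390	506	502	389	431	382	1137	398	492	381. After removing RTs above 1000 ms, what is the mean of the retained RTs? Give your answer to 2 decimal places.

Excluded: 1137
Retained (n=11): Σ = 4741
Mean = 4741/11 = 431.0000

431.00 ms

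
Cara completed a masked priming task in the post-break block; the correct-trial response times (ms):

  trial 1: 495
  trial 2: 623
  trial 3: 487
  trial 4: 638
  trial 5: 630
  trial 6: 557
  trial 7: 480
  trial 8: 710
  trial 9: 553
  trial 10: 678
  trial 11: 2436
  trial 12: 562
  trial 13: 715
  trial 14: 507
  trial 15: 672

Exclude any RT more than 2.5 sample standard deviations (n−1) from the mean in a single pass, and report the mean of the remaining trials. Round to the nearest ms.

593 ms

n = 15, ΣRT = 10743, M = 716.200
Σ(x−M)² = 3260170.40; s = √(3260170.40/14) = 482.565
Cutoffs: 716.200 ± 2.5·482.565 → [-490.2, 1922.6]
Outside: 2436 → excluded.
Retained (n=14): Σ = 8307, mean = 8307/14 = 593.357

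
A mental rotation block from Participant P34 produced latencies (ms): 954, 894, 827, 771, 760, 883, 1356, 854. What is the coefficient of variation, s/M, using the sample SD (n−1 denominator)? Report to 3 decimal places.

0.209

n = 8, Σ = 7299, M = 912.3750
Σ(x−M)² = 253637.875; s = √(253637.875/7) = 190.3523
CV = 190.3523 / 912.3750 = 0.20863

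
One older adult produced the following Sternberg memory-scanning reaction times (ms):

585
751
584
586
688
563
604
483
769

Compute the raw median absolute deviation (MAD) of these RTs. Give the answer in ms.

23 ms

Sorted: 483, 563, 584, 585, 586, 604, 688, 751, 769 → median = 586
|x − 586|: 1, 165, 2, 0, 102, 23, 18, 103, 183
Sorted deviations: 0, 1, 2, 18, 23, 102, 103, 165, 183 → MAD = 23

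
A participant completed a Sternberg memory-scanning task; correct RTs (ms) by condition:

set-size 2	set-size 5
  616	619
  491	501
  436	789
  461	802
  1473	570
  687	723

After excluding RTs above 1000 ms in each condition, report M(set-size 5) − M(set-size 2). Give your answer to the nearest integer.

set-size 2: exclude 1473
M(set-size 2) = 2691/5 = 538.200
M(set-size 5) = 4004/6 = 667.333
Difference = 667.333 − 538.200 = 129.133 ms

129 ms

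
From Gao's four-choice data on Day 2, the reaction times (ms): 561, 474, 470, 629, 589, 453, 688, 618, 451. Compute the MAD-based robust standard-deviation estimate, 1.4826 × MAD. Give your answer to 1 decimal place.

129.0 ms

Sorted: 451, 453, 470, 474, 561, 589, 618, 629, 688 → median = 561
|x − 561| sorted: 0, 28, 57, 68, 87, 91, 108, 110, 127 → MAD = 87
Robust SD ≈ 1.4826 × 87 = 128.986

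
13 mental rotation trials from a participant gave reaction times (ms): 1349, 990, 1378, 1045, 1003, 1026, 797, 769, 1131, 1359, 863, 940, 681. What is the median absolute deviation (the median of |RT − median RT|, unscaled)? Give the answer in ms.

Sorted: 681, 769, 797, 863, 940, 990, 1003, 1026, 1045, 1131, 1349, 1359, 1378 → median = 1003
|x − 1003|: 346, 13, 375, 42, 0, 23, 206, 234, 128, 356, 140, 63, 322
Sorted deviations: 0, 13, 23, 42, 63, 128, 140, 206, 234, 322, 346, 356, 375 → MAD = 140

140 ms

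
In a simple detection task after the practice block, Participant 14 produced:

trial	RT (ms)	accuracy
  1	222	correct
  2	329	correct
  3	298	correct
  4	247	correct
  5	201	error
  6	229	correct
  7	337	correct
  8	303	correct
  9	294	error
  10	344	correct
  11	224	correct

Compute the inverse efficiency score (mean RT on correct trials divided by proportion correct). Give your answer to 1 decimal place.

Correct trials (n=9): 222, 329, 298, 247, 229, 337, 303, 344, 224
Mean correct RT = 2533/9 = 281.4444 ms
Proportion correct = 9/11
IES = 281.4444 / (9/11) = 343.988 ms

344.0 ms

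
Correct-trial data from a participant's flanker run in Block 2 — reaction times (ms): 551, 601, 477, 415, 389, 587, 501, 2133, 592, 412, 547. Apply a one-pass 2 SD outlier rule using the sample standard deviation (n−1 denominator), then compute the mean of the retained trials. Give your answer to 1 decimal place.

507.2 ms

n = 11, ΣRT = 7205, M = 655.000
Σ(x−M)² = 2461278.00; s = √(2461278.00/10) = 496.113
Cutoffs: 655.000 ± 2·496.113 → [-337.2, 1647.2]
Outside: 2133 → excluded.
Retained (n=10): Σ = 5072, mean = 5072/10 = 507.200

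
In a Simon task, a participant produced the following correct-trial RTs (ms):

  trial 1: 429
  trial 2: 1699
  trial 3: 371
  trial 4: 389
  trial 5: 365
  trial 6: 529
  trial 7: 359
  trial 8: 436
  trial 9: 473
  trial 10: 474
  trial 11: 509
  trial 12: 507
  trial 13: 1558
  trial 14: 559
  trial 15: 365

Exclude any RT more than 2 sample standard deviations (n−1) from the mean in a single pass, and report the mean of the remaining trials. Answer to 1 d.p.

443.5 ms

n = 15, ΣRT = 9022, M = 601.467
Σ(x−M)² = 2502819.73; s = √(2502819.73/14) = 422.815
Cutoffs: 601.467 ± 2·422.815 → [-244.2, 1447.1]
Outside: 1558, 1699 → excluded.
Retained (n=13): Σ = 5765, mean = 5765/13 = 443.462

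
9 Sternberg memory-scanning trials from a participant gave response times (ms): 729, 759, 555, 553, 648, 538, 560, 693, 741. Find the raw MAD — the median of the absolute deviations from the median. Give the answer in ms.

Sorted: 538, 553, 555, 560, 648, 693, 729, 741, 759 → median = 648
|x − 648|: 81, 111, 93, 95, 0, 110, 88, 45, 93
Sorted deviations: 0, 45, 81, 88, 93, 93, 95, 110, 111 → MAD = 93

93 ms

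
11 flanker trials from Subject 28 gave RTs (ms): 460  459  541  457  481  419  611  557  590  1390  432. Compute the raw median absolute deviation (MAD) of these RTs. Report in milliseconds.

60 ms

Sorted: 419, 432, 457, 459, 460, 481, 541, 557, 590, 611, 1390 → median = 481
|x − 481|: 21, 22, 60, 24, 0, 62, 130, 76, 109, 909, 49
Sorted deviations: 0, 21, 22, 24, 49, 60, 62, 76, 109, 130, 909 → MAD = 60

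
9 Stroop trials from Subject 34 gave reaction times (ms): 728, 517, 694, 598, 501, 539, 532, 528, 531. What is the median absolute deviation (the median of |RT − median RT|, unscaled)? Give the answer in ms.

15 ms

Sorted: 501, 517, 528, 531, 532, 539, 598, 694, 728 → median = 532
|x − 532|: 196, 15, 162, 66, 31, 7, 0, 4, 1
Sorted deviations: 0, 1, 4, 7, 15, 31, 66, 162, 196 → MAD = 15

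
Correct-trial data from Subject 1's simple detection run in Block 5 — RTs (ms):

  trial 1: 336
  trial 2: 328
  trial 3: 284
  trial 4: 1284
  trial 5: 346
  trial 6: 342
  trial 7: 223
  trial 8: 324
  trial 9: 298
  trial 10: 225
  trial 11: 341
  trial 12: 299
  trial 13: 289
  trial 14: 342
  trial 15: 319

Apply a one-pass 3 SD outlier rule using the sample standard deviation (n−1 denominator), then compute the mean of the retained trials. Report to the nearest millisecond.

307 ms

n = 15, ΣRT = 5580, M = 372.000
Σ(x−M)² = 912774.00; s = √(912774.00/14) = 255.339
Cutoffs: 372.000 ± 3·255.339 → [-394.0, 1138.0]
Outside: 1284 → excluded.
Retained (n=14): Σ = 4296, mean = 4296/14 = 306.857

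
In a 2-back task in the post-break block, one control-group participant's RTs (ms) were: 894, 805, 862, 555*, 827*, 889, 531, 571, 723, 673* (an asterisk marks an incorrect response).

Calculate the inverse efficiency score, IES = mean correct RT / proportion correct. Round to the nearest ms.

Correct trials (n=7): 894, 805, 862, 889, 531, 571, 723
Mean correct RT = 5275/7 = 753.5714 ms
Proportion correct = 7/10
IES = 753.5714 / (7/10) = 1076.531 ms

1077 ms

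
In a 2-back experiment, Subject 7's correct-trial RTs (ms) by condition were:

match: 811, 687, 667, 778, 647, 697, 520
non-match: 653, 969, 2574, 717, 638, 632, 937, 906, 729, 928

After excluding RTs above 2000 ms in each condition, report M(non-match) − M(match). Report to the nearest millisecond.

non-match: exclude 2574
M(match) = 4807/7 = 686.714
M(non-match) = 7109/9 = 789.889
Difference = 789.889 − 686.714 = 103.175 ms

103 ms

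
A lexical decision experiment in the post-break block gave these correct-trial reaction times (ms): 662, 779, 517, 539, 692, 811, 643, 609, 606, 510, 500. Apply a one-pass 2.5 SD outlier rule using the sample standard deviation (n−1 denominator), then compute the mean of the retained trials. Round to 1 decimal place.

624.4 ms

n = 11, ΣRT = 6868, M = 624.364
Σ(x−M)² = 113016.55; s = √(113016.55/10) = 106.309
Cutoffs: 624.364 ± 2.5·106.309 → [358.6, 890.1]
No RTs fall outside the cutoffs; all 11 retained. Mean = 6868/11 = 624.364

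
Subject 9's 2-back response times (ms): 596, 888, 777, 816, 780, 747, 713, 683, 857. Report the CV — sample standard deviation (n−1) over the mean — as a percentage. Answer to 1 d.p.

11.8%

n = 9, Σ = 6857, M = 761.8889
Σ(x−M)² = 64788.889; s = √(64788.889/8) = 89.9923
CV = 89.9923 / 761.8889 = 0.11812 = 11.812%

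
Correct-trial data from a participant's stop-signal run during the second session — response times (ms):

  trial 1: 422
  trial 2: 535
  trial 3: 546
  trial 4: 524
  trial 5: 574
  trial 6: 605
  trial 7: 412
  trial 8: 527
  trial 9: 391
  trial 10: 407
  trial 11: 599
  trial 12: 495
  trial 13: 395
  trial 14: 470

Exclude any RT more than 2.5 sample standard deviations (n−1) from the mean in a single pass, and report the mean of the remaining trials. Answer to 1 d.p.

n = 14, ΣRT = 6902, M = 493.000
Σ(x−M)² = 76570.00; s = √(76570.00/13) = 76.746
Cutoffs: 493.000 ± 2.5·76.746 → [301.1, 684.9]
No RTs fall outside the cutoffs; all 14 retained. Mean = 6902/14 = 493.000

493.0 ms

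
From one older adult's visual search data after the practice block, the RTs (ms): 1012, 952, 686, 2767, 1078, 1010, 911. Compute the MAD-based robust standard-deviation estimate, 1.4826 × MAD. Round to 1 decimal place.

Sorted: 686, 911, 952, 1010, 1012, 1078, 2767 → median = 1010
|x − 1010| sorted: 0, 2, 58, 68, 99, 324, 1757 → MAD = 68
Robust SD ≈ 1.4826 × 68 = 100.817

100.8 ms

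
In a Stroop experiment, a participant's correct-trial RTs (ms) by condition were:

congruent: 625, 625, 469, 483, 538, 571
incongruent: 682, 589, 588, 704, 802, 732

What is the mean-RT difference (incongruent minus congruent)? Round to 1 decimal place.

131.0 ms

M(congruent) = 3311/6 = 551.833
M(incongruent) = 4097/6 = 682.833
Difference = 682.833 − 551.833 = 131.000 ms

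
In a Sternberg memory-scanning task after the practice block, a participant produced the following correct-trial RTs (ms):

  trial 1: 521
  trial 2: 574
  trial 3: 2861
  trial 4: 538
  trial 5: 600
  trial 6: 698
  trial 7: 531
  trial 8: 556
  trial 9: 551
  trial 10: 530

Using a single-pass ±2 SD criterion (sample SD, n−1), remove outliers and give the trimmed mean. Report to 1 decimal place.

n = 10, ΣRT = 7960, M = 796.000
Σ(x−M)² = 4762324.00; s = √(4762324.00/9) = 727.425
Cutoffs: 796.000 ± 2·727.425 → [-658.8, 2250.8]
Outside: 2861 → excluded.
Retained (n=9): Σ = 5099, mean = 5099/9 = 566.556

566.6 ms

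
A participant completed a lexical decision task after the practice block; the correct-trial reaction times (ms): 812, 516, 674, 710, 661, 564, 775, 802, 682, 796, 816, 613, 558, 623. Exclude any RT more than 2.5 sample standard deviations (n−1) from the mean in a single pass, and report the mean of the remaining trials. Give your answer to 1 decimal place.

n = 14, ΣRT = 9602, M = 685.857
Σ(x−M)² = 137079.71; s = √(137079.71/13) = 102.687
Cutoffs: 685.857 ± 2.5·102.687 → [429.1, 942.6]
No RTs fall outside the cutoffs; all 14 retained. Mean = 9602/14 = 685.857

685.9 ms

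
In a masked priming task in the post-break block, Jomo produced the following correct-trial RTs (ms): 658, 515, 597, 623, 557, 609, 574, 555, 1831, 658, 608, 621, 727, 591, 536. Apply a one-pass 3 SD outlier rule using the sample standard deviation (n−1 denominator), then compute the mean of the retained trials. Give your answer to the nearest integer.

n = 15, ΣRT = 10260, M = 684.000
Σ(x−M)² = 1449454.00; s = √(1449454.00/14) = 321.765
Cutoffs: 684.000 ± 3·321.765 → [-281.3, 1649.3]
Outside: 1831 → excluded.
Retained (n=14): Σ = 8429, mean = 8429/14 = 602.071

602 ms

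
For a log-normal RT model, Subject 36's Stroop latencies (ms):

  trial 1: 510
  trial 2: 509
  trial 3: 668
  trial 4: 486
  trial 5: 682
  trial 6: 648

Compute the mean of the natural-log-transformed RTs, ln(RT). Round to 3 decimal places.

6.359

ln(RT): 6.2344, 6.2324, 6.5043, 6.1862, 6.5250, 6.4739
Σ ln(RT) = 38.1563
Mean = 38.1563/6 = 6.35938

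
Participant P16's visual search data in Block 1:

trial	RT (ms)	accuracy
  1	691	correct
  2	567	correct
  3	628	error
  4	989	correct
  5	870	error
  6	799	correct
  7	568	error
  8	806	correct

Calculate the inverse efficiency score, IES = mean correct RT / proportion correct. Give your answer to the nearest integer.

1233 ms

Correct trials (n=5): 691, 567, 989, 799, 806
Mean correct RT = 3852/5 = 770.4000 ms
Proportion correct = 5/8
IES = 770.4000 / (5/8) = 1232.640 ms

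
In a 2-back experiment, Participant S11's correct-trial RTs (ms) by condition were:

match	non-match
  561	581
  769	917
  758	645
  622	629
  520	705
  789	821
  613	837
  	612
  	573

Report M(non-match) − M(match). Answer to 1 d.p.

M(match) = 4632/7 = 661.714
M(non-match) = 6320/9 = 702.222
Difference = 702.222 − 661.714 = 40.508 ms

40.5 ms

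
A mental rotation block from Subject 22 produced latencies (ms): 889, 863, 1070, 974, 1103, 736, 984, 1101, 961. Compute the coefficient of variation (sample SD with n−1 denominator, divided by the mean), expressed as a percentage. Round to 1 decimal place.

12.6%

n = 9, Σ = 8681, M = 964.5556
Σ(x−M)² = 117642.222; s = √(117642.222/8) = 121.2653
CV = 121.2653 / 964.5556 = 0.12572 = 12.572%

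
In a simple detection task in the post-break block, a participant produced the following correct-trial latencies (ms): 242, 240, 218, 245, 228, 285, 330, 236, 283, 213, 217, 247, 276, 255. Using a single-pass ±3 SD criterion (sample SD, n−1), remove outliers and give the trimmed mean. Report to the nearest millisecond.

251 ms

n = 14, ΣRT = 3515, M = 251.071
Σ(x−M)² = 13758.93; s = √(13758.93/13) = 32.533
Cutoffs: 251.071 ± 3·32.533 → [153.5, 348.7]
No RTs fall outside the cutoffs; all 14 retained. Mean = 3515/14 = 251.071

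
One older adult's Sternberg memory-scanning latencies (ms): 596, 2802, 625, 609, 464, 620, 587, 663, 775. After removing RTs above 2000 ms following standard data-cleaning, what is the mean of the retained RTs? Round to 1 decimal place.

617.4 ms

Excluded: 2802
Retained (n=8): Σ = 4939
Mean = 4939/8 = 617.3750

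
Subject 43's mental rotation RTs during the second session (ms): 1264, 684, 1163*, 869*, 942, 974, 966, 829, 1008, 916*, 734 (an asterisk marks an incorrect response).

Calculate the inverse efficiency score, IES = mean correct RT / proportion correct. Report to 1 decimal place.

1272.0 ms

Correct trials (n=8): 1264, 684, 942, 974, 966, 829, 1008, 734
Mean correct RT = 7401/8 = 925.1250 ms
Proportion correct = 8/11
IES = 925.1250 / (8/11) = 1272.047 ms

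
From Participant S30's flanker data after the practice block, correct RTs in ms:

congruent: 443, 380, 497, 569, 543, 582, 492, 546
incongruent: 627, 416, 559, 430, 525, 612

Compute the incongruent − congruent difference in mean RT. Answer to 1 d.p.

21.7 ms

M(congruent) = 4052/8 = 506.500
M(incongruent) = 3169/6 = 528.167
Difference = 528.167 − 506.500 = 21.667 ms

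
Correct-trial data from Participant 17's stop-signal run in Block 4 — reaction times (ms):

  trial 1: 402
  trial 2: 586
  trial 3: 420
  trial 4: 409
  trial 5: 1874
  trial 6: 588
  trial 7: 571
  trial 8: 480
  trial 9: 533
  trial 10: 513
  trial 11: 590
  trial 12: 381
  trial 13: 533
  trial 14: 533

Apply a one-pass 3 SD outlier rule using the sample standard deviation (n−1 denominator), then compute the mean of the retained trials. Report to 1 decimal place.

n = 14, ΣRT = 8413, M = 600.929
Σ(x−M)² = 1815826.93; s = √(1815826.93/13) = 373.737
Cutoffs: 600.929 ± 3·373.737 → [-520.3, 1722.1]
Outside: 1874 → excluded.
Retained (n=13): Σ = 6539, mean = 6539/13 = 503.000

503.0 ms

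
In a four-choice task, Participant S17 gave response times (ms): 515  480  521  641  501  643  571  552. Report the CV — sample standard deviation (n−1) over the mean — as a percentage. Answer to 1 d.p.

n = 8, Σ = 4424, M = 553.0000
Σ(x−M)² = 26670.000; s = √(26670.000/7) = 61.7252
CV = 61.7252 / 553.0000 = 0.11162 = 11.162%

11.2%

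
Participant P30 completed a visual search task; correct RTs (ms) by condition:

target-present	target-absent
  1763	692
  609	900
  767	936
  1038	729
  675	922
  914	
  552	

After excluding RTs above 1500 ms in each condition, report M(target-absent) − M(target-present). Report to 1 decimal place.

76.6 ms

target-present: exclude 1763
M(target-present) = 4555/6 = 759.167
M(target-absent) = 4179/5 = 835.800
Difference = 835.800 − 759.167 = 76.633 ms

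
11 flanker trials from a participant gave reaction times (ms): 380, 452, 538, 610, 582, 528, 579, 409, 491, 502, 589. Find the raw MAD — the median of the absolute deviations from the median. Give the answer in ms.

54 ms

Sorted: 380, 409, 452, 491, 502, 528, 538, 579, 582, 589, 610 → median = 528
|x − 528|: 148, 76, 10, 82, 54, 0, 51, 119, 37, 26, 61
Sorted deviations: 0, 10, 26, 37, 51, 54, 61, 76, 82, 119, 148 → MAD = 54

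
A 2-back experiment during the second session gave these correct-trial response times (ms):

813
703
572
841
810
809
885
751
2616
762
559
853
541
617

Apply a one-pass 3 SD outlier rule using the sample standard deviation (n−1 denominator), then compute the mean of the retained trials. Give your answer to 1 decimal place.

732.0 ms

n = 14, ΣRT = 12132, M = 866.571
Σ(x−M)² = 3471765.43; s = √(3471765.43/13) = 516.777
Cutoffs: 866.571 ± 3·516.777 → [-683.8, 2416.9]
Outside: 2616 → excluded.
Retained (n=13): Σ = 9516, mean = 9516/13 = 732.000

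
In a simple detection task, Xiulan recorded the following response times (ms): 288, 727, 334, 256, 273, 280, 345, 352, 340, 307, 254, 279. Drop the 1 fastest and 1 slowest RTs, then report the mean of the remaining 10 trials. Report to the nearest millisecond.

Sorted: 254, 256, 273, 279, 280, 288, 307, 334, 340, 345, 352, 727
Drop lowest 1 (254) and highest 1 (727)
Remaining (n=10): Σ = 3054, mean = 3054/10 = 305.400

305 ms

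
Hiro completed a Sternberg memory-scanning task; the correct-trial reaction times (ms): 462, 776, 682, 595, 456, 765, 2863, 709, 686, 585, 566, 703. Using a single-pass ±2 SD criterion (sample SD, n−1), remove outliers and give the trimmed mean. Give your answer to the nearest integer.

635 ms

n = 12, ΣRT = 9848, M = 820.667
Σ(x−M)² = 4672840.67; s = √(4672840.67/11) = 651.770
Cutoffs: 820.667 ± 2·651.770 → [-482.9, 2124.2]
Outside: 2863 → excluded.
Retained (n=11): Σ = 6985, mean = 6985/11 = 635.000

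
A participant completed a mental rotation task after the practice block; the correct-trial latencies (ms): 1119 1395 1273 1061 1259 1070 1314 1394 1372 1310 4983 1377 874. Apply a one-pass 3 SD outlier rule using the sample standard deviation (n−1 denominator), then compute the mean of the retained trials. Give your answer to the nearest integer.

1235 ms

n = 13, ΣRT = 19801, M = 1523.154
Σ(x−M)² = 13273057.69; s = √(13273057.69/12) = 1051.707
Cutoffs: 1523.154 ± 3·1051.707 → [-1632.0, 4678.3]
Outside: 4983 → excluded.
Retained (n=12): Σ = 14818, mean = 14818/12 = 1234.833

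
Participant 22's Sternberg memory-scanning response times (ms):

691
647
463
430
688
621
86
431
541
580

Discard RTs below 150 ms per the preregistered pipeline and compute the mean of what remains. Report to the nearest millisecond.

566 ms

Excluded: 86
Retained (n=9): Σ = 5092
Mean = 5092/9 = 565.7778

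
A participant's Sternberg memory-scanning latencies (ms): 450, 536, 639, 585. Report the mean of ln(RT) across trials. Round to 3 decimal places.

ln(RT): 6.1092, 6.2841, 6.4599, 6.3716
Σ ln(RT) = 25.2249
Mean = 25.2249/4 = 6.30622

6.306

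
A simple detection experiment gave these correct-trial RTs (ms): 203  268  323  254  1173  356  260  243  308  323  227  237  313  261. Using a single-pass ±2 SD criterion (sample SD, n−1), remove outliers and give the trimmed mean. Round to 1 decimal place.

n = 14, ΣRT = 4749, M = 339.214
Σ(x−M)² = 773244.36; s = √(773244.36/13) = 243.886
Cutoffs: 339.214 ± 2·243.886 → [-148.6, 827.0]
Outside: 1173 → excluded.
Retained (n=13): Σ = 3576, mean = 3576/13 = 275.077

275.1 ms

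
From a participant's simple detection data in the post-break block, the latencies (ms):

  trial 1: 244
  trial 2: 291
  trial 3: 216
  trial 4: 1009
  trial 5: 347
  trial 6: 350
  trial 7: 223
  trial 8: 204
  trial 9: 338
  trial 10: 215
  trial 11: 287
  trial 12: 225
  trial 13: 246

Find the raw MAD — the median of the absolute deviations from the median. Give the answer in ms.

Sorted: 204, 215, 216, 223, 225, 244, 246, 287, 291, 338, 347, 350, 1009 → median = 246
|x − 246|: 2, 45, 30, 763, 101, 104, 23, 42, 92, 31, 41, 21, 0
Sorted deviations: 0, 2, 21, 23, 30, 31, 41, 42, 45, 92, 101, 104, 763 → MAD = 41

41 ms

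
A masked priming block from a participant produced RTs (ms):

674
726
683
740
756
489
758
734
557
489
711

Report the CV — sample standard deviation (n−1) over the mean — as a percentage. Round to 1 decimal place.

15.6%

n = 11, Σ = 7317, M = 665.1818
Σ(x−M)² = 107173.636; s = √(107173.636/10) = 103.5247
CV = 103.5247 / 665.1818 = 0.15563 = 15.563%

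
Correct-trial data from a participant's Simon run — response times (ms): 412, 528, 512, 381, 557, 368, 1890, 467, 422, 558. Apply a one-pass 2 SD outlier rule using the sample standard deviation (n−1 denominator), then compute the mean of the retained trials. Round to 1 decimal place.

n = 10, ΣRT = 6095, M = 609.500
Σ(x−M)² = 1866240.50; s = √(1866240.50/9) = 455.368
Cutoffs: 609.500 ± 2·455.368 → [-301.2, 1520.2]
Outside: 1890 → excluded.
Retained (n=9): Σ = 4205, mean = 4205/9 = 467.222

467.2 ms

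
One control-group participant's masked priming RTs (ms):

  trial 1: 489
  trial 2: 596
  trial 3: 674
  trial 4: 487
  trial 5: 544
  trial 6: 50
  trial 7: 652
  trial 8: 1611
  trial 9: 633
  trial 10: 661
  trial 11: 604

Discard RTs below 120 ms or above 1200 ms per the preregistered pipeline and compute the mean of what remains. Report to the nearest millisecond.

593 ms

Excluded: 50, 1611
Retained (n=9): Σ = 5340
Mean = 5340/9 = 593.3333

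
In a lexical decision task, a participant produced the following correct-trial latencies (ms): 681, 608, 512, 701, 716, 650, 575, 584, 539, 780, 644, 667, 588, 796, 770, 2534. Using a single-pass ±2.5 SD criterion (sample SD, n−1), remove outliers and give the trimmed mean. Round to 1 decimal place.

n = 16, ΣRT = 12345, M = 771.562
Σ(x−M)² = 3420829.94; s = √(3420829.94/15) = 477.551
Cutoffs: 771.562 ± 2.5·477.551 → [-422.3, 1965.4]
Outside: 2534 → excluded.
Retained (n=15): Σ = 9811, mean = 9811/15 = 654.067

654.1 ms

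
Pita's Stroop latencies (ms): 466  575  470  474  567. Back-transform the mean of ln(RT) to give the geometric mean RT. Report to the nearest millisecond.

ln(RT): 6.1442, 6.3544, 6.1527, 6.1612, 6.3404
Mean ln(RT) = 31.1529/5 = 6.23057
Geometric mean = exp(6.23057) = 508.05 ms

508 ms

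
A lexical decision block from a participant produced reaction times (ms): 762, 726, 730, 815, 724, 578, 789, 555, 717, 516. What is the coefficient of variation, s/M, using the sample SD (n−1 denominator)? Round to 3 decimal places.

n = 10, Σ = 6912, M = 691.2000
Σ(x−M)² = 96421.600; s = √(96421.600/9) = 103.5061
CV = 103.5061 / 691.2000 = 0.14975

0.150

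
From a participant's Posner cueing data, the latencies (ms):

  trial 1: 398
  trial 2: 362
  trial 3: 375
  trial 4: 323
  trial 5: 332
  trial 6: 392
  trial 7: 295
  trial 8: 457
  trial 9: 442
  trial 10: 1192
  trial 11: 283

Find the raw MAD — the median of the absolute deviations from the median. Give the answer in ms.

Sorted: 283, 295, 323, 332, 362, 375, 392, 398, 442, 457, 1192 → median = 375
|x − 375|: 23, 13, 0, 52, 43, 17, 80, 82, 67, 817, 92
Sorted deviations: 0, 13, 17, 23, 43, 52, 67, 80, 82, 92, 817 → MAD = 52

52 ms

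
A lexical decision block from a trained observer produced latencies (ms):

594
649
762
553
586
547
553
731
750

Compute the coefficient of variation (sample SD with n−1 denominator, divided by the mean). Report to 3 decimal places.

n = 9, Σ = 5725, M = 636.1111
Σ(x−M)² = 64028.889; s = √(64028.889/8) = 89.4629
CV = 89.4629 / 636.1111 = 0.14064

0.141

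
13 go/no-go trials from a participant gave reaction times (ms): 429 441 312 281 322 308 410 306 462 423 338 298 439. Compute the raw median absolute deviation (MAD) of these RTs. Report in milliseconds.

57 ms

Sorted: 281, 298, 306, 308, 312, 322, 338, 410, 423, 429, 439, 441, 462 → median = 338
|x − 338|: 91, 103, 26, 57, 16, 30, 72, 32, 124, 85, 0, 40, 101
Sorted deviations: 0, 16, 26, 30, 32, 40, 57, 72, 85, 91, 101, 103, 124 → MAD = 57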